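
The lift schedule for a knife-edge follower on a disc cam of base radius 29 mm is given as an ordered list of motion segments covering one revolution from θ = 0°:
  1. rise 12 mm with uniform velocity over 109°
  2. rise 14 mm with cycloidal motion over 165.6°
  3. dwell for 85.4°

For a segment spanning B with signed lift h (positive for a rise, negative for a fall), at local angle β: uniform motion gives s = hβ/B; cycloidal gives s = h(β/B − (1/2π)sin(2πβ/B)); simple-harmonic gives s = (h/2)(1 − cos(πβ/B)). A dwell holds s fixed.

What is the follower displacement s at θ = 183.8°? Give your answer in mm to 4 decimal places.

seg 1 [0°–109°] uniform, h=12: full span → s += 12 → s = 12.0000
seg 2 [109°–274.6°] cycloidal, h=14: θ=183.8° here. β=74.8, B=165.6. 14·(0.4517 − sin(2π·0.4517)/(2π)) = 5.6577 → s = 17.6577

17.6577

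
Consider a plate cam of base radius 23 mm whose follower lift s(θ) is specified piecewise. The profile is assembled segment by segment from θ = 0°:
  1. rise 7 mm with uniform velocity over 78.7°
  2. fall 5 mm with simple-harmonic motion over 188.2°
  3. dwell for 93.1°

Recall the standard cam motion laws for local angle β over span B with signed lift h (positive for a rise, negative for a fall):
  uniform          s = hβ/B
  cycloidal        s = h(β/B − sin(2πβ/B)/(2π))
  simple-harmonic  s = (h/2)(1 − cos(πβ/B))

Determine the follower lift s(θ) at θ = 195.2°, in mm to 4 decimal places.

seg 1 [0°–78.7°] uniform, h=7: full span → s += 7 → s = 7.0000
seg 2 [78.7°–266.9°] simple-harmonic, h=-5: θ=195.2° here. β=116.5, B=188.2. -5/2·(1 − cos(π·0.6190)) = -3.4132 → s = 3.5868

3.5868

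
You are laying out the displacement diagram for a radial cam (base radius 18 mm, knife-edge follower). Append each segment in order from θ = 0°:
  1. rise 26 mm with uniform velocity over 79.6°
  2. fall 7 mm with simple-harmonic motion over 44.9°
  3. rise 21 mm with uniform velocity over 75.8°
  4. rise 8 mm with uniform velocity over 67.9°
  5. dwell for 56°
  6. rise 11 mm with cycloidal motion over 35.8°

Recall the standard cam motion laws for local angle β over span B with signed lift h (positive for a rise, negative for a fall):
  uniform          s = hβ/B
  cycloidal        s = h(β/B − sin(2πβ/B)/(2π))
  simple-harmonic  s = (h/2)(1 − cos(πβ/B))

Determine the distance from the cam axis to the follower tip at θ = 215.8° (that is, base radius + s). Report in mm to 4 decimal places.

seg 1 [0°–79.6°] uniform, h=26: full span → s += 26 → s = 26.0000
seg 2 [79.6°–124.5°] simple-harmonic, h=-7: full span → s += -7 → s = 19.0000
seg 3 [124.5°–200.3°] uniform, h=21: full span → s += 21 → s = 40.0000
seg 4 [200.3°–268.2°] uniform, h=8: θ=215.8° here. β=15.5, B=67.9. 8·15.5/67.9 = 1.8262 → s = 41.8262
radial distance = base radius + s = 18 + 41.8262 = 59.8262

59.8262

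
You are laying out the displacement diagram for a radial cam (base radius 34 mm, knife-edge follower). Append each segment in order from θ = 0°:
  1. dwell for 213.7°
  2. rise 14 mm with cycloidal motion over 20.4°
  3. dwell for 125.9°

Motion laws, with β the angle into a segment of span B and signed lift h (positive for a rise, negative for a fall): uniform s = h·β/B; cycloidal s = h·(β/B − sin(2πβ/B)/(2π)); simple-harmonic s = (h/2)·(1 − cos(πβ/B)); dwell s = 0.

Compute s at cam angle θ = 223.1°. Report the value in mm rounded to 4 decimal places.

seg 1 [0°–213.7°] dwell: s stays 0.0000
seg 2 [213.7°–234.1°] cycloidal, h=14: θ=223.1° here. β=9.4, B=20.4. 14·(0.4608 − sin(2π·0.4608)/(2π)) = 5.9075 → s = 5.9075

5.9075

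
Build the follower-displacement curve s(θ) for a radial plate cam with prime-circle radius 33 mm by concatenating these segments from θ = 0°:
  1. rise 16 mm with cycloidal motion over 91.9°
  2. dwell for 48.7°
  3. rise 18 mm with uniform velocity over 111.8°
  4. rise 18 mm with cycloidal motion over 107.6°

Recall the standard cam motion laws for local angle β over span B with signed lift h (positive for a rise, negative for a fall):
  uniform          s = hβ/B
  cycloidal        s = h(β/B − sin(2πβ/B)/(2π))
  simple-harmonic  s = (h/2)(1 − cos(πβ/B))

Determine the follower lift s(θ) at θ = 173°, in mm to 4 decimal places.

seg 1 [0°–91.9°] cycloidal, h=16: full span → s += 16 → s = 16.0000
seg 2 [91.9°–140.6°] dwell: s stays 16.0000
seg 3 [140.6°–252.4°] uniform, h=18: θ=173° here. β=32.4, B=111.8. 18·32.4/111.8 = 5.2165 → s = 21.2165

21.2165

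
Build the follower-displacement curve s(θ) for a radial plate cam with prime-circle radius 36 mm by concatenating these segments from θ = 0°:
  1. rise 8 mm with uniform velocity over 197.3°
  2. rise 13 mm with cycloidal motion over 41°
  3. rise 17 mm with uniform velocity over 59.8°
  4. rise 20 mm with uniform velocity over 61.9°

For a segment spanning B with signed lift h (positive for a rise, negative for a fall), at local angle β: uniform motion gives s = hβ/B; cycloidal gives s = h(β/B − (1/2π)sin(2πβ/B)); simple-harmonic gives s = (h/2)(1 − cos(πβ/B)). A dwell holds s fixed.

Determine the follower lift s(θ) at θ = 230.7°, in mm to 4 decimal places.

seg 1 [0°–197.3°] uniform, h=8: full span → s += 8 → s = 8.0000
seg 2 [197.3°–238.3°] cycloidal, h=13: θ=230.7° here. β=33.4, B=41. 13·(0.8146 − sin(2π·0.8146)/(2π)) = 12.4910 → s = 20.4910

20.4910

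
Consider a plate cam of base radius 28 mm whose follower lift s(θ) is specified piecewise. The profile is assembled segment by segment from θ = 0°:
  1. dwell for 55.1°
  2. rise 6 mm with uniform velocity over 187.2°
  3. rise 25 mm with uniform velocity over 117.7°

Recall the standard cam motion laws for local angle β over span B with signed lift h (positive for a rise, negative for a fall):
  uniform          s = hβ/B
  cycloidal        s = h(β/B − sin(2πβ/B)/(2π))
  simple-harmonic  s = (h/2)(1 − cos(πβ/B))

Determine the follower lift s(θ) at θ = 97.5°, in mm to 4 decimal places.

seg 1 [0°–55.1°] dwell: s stays 0.0000
seg 2 [55.1°–242.3°] uniform, h=6: θ=97.5° here. β=42.4, B=187.2. 6·42.4/187.2 = 1.3590 → s = 1.3590

1.3590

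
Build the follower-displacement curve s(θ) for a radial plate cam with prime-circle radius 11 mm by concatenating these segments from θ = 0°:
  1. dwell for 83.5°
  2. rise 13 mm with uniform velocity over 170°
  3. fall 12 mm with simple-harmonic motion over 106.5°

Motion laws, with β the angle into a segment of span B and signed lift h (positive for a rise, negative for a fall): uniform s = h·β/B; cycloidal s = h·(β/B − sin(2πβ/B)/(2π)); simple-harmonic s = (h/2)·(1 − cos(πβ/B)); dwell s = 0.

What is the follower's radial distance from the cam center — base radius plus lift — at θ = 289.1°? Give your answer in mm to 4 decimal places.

seg 1 [0°–83.5°] dwell: s stays 0.0000
seg 2 [83.5°–253.5°] uniform, h=13: full span → s += 13 → s = 13.0000
seg 3 [253.5°–360°] simple-harmonic, h=-12: θ=289.1° here. β=35.6, B=106.5. -12/2·(1 − cos(π·0.3343)) = -3.0153 → s = 9.9847
radial distance = base radius + s = 11 + 9.9847 = 20.9847

20.9847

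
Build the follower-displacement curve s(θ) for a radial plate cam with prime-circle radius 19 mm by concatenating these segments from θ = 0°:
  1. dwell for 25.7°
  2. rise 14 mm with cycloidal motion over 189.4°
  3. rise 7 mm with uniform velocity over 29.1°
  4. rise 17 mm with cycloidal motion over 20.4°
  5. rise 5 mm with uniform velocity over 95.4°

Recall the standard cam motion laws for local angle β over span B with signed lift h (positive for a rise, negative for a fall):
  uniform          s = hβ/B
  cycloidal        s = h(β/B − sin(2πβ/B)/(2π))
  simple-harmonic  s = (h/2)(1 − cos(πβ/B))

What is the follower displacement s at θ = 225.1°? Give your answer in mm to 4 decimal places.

seg 1 [0°–25.7°] dwell: s stays 0.0000
seg 2 [25.7°–215.1°] cycloidal, h=14: full span → s += 14 → s = 14.0000
seg 3 [215.1°–244.2°] uniform, h=7: θ=225.1° here. β=10, B=29.1. 7·10/29.1 = 2.4055 → s = 16.4055

16.4055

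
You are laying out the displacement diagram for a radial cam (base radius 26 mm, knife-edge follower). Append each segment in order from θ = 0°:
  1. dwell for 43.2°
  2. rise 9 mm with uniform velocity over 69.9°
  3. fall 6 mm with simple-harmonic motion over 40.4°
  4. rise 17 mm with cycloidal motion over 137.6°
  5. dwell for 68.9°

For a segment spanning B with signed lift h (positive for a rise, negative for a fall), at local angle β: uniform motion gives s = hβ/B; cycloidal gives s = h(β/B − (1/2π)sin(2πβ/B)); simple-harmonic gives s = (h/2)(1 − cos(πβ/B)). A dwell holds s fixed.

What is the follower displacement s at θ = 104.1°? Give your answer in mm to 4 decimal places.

seg 1 [0°–43.2°] dwell: s stays 0.0000
seg 2 [43.2°–113.1°] uniform, h=9: θ=104.1° here. β=60.9, B=69.9. 9·60.9/69.9 = 7.8412 → s = 7.8412

7.8412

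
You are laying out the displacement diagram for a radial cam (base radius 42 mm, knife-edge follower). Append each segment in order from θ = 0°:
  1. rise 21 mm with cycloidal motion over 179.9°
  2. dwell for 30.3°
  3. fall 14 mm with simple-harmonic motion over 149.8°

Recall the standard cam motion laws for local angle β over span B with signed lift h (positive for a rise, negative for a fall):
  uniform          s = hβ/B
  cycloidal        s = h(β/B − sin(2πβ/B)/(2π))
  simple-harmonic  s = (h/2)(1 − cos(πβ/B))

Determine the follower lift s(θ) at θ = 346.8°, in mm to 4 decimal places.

seg 1 [0°–179.9°] cycloidal, h=21: full span → s += 21 → s = 21.0000
seg 2 [179.9°–210.2°] dwell: s stays 21.0000
seg 3 [210.2°–360°] simple-harmonic, h=-14: θ=346.8° here. β=136.6, B=149.8. -14/2·(1 − cos(π·0.9119)) = -13.7335 → s = 7.2665

7.2665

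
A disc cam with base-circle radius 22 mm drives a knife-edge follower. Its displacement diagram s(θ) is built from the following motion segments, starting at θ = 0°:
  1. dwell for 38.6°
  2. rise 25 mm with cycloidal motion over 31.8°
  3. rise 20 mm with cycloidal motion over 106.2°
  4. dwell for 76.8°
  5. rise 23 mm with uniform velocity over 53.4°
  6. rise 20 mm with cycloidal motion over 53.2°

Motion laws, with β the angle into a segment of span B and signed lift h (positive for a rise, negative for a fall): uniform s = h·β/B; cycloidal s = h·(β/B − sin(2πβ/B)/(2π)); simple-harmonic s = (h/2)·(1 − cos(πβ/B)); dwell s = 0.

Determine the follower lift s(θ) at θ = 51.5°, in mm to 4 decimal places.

seg 1 [0°–38.6°] dwell: s stays 0.0000
seg 2 [38.6°–70.4°] cycloidal, h=25: θ=51.5° here. β=12.9, B=31.8. 25·(0.4057 − sin(2π·0.4057)/(2π)) = 7.9187 → s = 7.9187

7.9187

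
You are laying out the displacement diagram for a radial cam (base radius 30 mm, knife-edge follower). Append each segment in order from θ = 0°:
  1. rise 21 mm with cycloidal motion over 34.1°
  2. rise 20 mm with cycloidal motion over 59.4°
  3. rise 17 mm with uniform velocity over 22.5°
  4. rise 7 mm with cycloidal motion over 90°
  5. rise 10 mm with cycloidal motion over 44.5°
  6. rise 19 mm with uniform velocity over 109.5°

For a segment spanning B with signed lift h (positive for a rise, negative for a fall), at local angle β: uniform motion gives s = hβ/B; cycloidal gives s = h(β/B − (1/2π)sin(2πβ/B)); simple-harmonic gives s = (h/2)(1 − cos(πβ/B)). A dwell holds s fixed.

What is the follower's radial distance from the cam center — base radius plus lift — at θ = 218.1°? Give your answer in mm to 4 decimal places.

seg 1 [0°–34.1°] cycloidal, h=21: full span → s += 21 → s = 21.0000
seg 2 [34.1°–93.5°] cycloidal, h=20: full span → s += 20 → s = 41.0000
seg 3 [93.5°–116°] uniform, h=17: full span → s += 17 → s = 58.0000
seg 4 [116°–206°] cycloidal, h=7: full span → s += 7 → s = 65.0000
seg 5 [206°–250.5°] cycloidal, h=10: θ=218.1° here. β=12.1, B=44.5. 10·(0.2719 − sin(2π·0.2719)/(2π)) = 1.1426 → s = 66.1426
radial distance = base radius + s = 30 + 66.1426 = 96.1426

96.1426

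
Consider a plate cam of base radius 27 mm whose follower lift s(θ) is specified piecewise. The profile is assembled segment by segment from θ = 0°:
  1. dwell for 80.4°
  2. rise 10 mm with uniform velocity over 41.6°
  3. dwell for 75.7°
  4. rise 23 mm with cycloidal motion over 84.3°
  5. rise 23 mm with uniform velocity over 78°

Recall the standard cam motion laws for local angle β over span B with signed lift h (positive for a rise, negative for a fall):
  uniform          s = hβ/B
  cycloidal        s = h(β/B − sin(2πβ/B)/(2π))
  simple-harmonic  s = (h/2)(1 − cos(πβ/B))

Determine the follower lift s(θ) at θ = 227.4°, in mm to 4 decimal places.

seg 1 [0°–80.4°] dwell: s stays 0.0000
seg 2 [80.4°–122°] uniform, h=10: full span → s += 10 → s = 10.0000
seg 3 [122°–197.7°] dwell: s stays 10.0000
seg 4 [197.7°–282°] cycloidal, h=23: θ=227.4° here. β=29.7, B=84.3. 23·(0.3523 − sin(2π·0.3523)/(2π)) = 5.1733 → s = 15.1733

15.1733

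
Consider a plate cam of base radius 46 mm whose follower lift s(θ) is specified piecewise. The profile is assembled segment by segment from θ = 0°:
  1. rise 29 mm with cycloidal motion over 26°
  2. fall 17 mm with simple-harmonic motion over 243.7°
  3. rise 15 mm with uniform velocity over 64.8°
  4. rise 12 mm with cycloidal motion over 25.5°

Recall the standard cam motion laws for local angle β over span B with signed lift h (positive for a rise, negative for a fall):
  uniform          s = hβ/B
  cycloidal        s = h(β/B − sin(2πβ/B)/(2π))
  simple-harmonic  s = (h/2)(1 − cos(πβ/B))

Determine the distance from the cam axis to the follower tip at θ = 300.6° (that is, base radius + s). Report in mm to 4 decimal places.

seg 1 [0°–26°] cycloidal, h=29: full span → s += 29 → s = 29.0000
seg 2 [26°–269.7°] simple-harmonic, h=-17: full span → s += -17 → s = 12.0000
seg 3 [269.7°–334.5°] uniform, h=15: θ=300.6° here. β=30.9, B=64.8. 15·30.9/64.8 = 7.1528 → s = 19.1528
radial distance = base radius + s = 46 + 19.1528 = 65.1528

65.1528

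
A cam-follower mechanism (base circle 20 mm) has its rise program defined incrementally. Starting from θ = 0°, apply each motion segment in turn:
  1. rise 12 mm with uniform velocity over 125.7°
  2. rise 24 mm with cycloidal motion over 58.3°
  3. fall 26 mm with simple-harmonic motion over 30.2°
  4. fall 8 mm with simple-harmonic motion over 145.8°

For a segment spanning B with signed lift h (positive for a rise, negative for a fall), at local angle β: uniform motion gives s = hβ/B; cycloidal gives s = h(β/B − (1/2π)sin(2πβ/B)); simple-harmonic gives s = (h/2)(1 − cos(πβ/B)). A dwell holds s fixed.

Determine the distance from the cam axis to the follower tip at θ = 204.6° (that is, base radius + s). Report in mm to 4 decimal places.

seg 1 [0°–125.7°] uniform, h=12: full span → s += 12 → s = 12.0000
seg 2 [125.7°–184°] cycloidal, h=24: full span → s += 24 → s = 36.0000
seg 3 [184°–214.2°] simple-harmonic, h=-26: θ=204.6° here. β=20.6, B=30.2. -26/2·(1 − cos(π·0.6821)) = -20.0387 → s = 15.9613
radial distance = base radius + s = 20 + 15.9613 = 35.9613

35.9613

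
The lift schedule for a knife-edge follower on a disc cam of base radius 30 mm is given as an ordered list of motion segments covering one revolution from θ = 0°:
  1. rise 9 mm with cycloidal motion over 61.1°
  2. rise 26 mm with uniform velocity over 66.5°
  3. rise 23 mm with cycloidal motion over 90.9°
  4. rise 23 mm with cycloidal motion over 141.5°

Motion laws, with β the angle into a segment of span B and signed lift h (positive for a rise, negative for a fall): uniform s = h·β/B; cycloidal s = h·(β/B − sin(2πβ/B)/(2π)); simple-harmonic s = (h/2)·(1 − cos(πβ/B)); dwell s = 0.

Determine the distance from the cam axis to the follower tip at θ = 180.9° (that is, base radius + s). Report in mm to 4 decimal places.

seg 1 [0°–61.1°] cycloidal, h=9: full span → s += 9 → s = 9.0000
seg 2 [61.1°–127.6°] uniform, h=26: full span → s += 26 → s = 35.0000
seg 3 [127.6°–218.5°] cycloidal, h=23: θ=180.9° here. β=53.3, B=90.9. 23·(0.5864 − sin(2π·0.5864)/(2π)) = 15.3765 → s = 50.3765
radial distance = base radius + s = 30 + 50.3765 = 80.3765

80.3765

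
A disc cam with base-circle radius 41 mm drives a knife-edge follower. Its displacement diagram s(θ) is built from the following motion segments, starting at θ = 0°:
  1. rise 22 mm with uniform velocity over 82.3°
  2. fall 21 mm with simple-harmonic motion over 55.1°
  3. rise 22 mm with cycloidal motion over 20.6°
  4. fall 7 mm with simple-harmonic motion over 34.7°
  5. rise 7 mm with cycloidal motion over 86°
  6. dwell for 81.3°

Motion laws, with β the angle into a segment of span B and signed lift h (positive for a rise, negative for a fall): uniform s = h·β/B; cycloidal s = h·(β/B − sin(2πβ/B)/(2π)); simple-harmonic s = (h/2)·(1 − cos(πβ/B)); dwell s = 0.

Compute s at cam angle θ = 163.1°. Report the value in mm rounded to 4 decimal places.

seg 1 [0°–82.3°] uniform, h=22: full span → s += 22 → s = 22.0000
seg 2 [82.3°–137.4°] simple-harmonic, h=-21: full span → s += -21 → s = 1.0000
seg 3 [137.4°–158°] cycloidal, h=22: full span → s += 22 → s = 23.0000
seg 4 [158°–192.7°] simple-harmonic, h=-7: θ=163.1° here. β=5.1, B=34.7. -7/2·(1 − cos(π·0.1470)) = -0.3665 → s = 22.6335

22.6335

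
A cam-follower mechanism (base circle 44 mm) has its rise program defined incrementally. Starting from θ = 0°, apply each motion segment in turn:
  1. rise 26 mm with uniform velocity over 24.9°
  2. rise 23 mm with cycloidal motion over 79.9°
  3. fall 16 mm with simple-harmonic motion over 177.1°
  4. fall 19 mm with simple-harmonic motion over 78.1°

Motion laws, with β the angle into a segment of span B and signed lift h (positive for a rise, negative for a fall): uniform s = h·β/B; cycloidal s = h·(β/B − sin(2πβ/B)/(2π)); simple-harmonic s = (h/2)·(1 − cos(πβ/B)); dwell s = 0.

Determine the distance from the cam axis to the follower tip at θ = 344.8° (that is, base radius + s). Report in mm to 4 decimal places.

seg 1 [0°–24.9°] uniform, h=26: full span → s += 26 → s = 26.0000
seg 2 [24.9°–104.8°] cycloidal, h=23: full span → s += 23 → s = 49.0000
seg 3 [104.8°–281.9°] simple-harmonic, h=-16: full span → s += -16 → s = 33.0000
seg 4 [281.9°–360°] simple-harmonic, h=-19: θ=344.8° here. β=62.9, B=78.1. -19/2·(1 − cos(π·0.8054)) = -17.2789 → s = 15.7211
radial distance = base radius + s = 44 + 15.7211 = 59.7211

59.7211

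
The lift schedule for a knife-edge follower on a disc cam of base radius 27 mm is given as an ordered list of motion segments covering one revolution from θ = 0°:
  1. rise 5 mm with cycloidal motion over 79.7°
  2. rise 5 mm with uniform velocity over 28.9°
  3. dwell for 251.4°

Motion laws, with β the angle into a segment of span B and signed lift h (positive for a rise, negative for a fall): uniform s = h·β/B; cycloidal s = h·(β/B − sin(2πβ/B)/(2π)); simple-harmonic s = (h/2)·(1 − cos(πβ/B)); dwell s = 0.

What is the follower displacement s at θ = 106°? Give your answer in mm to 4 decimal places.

seg 1 [0°–79.7°] cycloidal, h=5: full span → s += 5 → s = 5.0000
seg 2 [79.7°–108.6°] uniform, h=5: θ=106° here. β=26.3, B=28.9. 5·26.3/28.9 = 4.5502 → s = 9.5502

9.5502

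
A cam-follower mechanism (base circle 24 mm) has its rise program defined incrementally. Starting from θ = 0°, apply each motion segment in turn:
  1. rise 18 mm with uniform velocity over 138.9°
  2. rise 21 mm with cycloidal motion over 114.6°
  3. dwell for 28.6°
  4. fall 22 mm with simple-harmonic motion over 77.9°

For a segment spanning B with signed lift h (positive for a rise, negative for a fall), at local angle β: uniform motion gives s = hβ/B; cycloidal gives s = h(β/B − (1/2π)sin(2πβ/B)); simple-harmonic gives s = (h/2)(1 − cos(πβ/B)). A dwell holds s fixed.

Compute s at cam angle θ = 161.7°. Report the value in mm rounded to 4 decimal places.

seg 1 [0°–138.9°] uniform, h=18: full span → s += 18 → s = 18.0000
seg 2 [138.9°–253.5°] cycloidal, h=21: θ=161.7° here. β=22.8, B=114.6. 21·(0.1990 − sin(2π·0.1990)/(2π)) = 1.0062 → s = 19.0062

19.0062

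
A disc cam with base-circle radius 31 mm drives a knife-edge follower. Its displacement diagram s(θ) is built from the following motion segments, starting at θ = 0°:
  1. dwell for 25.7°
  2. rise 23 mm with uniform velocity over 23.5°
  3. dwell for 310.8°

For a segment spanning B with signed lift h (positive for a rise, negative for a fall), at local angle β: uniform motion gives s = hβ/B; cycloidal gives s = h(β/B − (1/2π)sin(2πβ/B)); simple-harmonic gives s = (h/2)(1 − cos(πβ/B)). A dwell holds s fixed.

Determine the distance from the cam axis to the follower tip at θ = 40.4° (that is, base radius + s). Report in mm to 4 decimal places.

seg 1 [0°–25.7°] dwell: s stays 0.0000
seg 2 [25.7°–49.2°] uniform, h=23: θ=40.4° here. β=14.7, B=23.5. 23·14.7/23.5 = 14.3872 → s = 14.3872
radial distance = base radius + s = 31 + 14.3872 = 45.3872

45.3872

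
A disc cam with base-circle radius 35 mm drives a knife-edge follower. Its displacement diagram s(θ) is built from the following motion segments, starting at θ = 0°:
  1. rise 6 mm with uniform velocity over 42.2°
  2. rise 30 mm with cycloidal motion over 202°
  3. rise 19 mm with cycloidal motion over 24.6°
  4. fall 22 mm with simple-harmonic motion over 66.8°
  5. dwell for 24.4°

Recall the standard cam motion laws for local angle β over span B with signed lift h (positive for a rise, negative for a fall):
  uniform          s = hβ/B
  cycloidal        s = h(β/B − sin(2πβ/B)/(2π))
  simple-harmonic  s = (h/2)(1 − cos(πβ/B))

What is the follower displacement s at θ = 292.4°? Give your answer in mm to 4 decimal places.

seg 1 [0°–42.2°] uniform, h=6: full span → s += 6 → s = 6.0000
seg 2 [42.2°–244.2°] cycloidal, h=30: full span → s += 30 → s = 36.0000
seg 3 [244.2°–268.8°] cycloidal, h=19: full span → s += 19 → s = 55.0000
seg 4 [268.8°–335.6°] simple-harmonic, h=-22: θ=292.4° here. β=23.6, B=66.8. -22/2·(1 − cos(π·0.3533)) = -6.1078 → s = 48.8922

48.8922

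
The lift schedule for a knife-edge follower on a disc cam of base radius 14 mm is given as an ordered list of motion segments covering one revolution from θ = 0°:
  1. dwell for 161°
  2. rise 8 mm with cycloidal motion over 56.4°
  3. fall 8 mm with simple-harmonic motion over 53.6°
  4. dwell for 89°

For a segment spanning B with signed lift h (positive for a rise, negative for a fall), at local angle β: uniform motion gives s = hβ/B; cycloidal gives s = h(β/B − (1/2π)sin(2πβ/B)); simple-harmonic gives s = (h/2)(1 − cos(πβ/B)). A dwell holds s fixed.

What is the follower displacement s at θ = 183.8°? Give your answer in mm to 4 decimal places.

seg 1 [0°–161°] dwell: s stays 0.0000
seg 2 [161°–217.4°] cycloidal, h=8: θ=183.8° here. β=22.8, B=56.4. 8·(0.4043 − sin(2π·0.4043)/(2π)) = 2.5135 → s = 2.5135

2.5135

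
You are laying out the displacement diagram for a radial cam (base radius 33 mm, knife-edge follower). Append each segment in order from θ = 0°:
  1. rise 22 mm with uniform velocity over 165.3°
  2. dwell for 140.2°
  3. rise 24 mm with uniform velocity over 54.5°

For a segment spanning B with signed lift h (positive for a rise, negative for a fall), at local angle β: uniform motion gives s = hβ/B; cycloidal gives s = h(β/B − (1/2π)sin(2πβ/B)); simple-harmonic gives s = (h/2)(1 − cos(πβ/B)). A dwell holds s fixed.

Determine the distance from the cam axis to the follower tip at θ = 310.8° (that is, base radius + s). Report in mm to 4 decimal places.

seg 1 [0°–165.3°] uniform, h=22: full span → s += 22 → s = 22.0000
seg 2 [165.3°–305.5°] dwell: s stays 22.0000
seg 3 [305.5°–360°] uniform, h=24: θ=310.8° here. β=5.3, B=54.5. 24·5.3/54.5 = 2.3339 → s = 24.3339
radial distance = base radius + s = 33 + 24.3339 = 57.3339

57.3339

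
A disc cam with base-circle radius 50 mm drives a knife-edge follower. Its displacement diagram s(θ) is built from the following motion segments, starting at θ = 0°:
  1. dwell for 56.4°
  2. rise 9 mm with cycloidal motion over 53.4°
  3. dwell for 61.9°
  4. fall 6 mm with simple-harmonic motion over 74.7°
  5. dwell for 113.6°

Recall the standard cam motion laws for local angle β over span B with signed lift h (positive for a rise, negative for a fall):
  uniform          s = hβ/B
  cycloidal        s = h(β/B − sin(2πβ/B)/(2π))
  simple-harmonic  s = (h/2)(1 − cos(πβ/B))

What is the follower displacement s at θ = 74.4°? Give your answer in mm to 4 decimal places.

seg 1 [0°–56.4°] dwell: s stays 0.0000
seg 2 [56.4°–109.8°] cycloidal, h=9: θ=74.4° here. β=18, B=53.4. 9·(0.3371 − sin(2π·0.3371)/(2π)) = 1.8104 → s = 1.8104

1.8104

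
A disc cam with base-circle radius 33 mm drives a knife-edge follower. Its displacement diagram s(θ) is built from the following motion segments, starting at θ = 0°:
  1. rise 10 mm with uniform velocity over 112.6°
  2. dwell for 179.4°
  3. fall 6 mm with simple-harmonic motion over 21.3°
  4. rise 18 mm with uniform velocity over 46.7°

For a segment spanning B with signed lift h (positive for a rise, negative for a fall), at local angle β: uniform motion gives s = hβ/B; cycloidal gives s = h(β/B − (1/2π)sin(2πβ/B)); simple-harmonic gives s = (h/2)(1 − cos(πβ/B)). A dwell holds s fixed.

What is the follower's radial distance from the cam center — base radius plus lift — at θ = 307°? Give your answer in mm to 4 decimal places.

seg 1 [0°–112.6°] uniform, h=10: full span → s += 10 → s = 10.0000
seg 2 [112.6°–292°] dwell: s stays 10.0000
seg 3 [292°–313.3°] simple-harmonic, h=-6: θ=307° here. β=15, B=21.3. -6/2·(1 − cos(π·0.7042)) = -4.7954 → s = 5.2046
radial distance = base radius + s = 33 + 5.2046 = 38.2046

38.2046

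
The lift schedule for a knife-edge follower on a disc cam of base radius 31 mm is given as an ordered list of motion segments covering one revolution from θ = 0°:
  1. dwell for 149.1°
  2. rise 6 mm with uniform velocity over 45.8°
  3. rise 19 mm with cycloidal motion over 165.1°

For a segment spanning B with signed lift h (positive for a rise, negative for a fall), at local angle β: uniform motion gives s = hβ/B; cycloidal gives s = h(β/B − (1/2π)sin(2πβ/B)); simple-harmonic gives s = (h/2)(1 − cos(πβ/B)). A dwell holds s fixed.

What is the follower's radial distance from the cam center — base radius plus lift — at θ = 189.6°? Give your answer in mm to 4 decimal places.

seg 1 [0°–149.1°] dwell: s stays 0.0000
seg 2 [149.1°–194.9°] uniform, h=6: θ=189.6° here. β=40.5, B=45.8. 6·40.5/45.8 = 5.3057 → s = 5.3057
radial distance = base radius + s = 31 + 5.3057 = 36.3057

36.3057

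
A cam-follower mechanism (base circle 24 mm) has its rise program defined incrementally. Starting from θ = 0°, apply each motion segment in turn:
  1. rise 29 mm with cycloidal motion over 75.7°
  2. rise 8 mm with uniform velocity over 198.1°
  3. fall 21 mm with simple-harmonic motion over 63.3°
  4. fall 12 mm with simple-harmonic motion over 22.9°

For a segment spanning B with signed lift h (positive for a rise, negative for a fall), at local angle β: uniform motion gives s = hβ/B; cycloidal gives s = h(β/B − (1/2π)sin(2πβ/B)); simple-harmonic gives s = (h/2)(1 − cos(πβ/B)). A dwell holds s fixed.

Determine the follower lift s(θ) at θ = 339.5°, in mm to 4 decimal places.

seg 1 [0°–75.7°] cycloidal, h=29: full span → s += 29 → s = 29.0000
seg 2 [75.7°–273.8°] uniform, h=8: full span → s += 8 → s = 37.0000
seg 3 [273.8°–337.1°] simple-harmonic, h=-21: full span → s += -21 → s = 16.0000
seg 4 [337.1°–360°] simple-harmonic, h=-12: θ=339.5° here. β=2.4, B=22.9. -12/2·(1 − cos(π·0.1048)) = -0.3223 → s = 15.6777

15.6777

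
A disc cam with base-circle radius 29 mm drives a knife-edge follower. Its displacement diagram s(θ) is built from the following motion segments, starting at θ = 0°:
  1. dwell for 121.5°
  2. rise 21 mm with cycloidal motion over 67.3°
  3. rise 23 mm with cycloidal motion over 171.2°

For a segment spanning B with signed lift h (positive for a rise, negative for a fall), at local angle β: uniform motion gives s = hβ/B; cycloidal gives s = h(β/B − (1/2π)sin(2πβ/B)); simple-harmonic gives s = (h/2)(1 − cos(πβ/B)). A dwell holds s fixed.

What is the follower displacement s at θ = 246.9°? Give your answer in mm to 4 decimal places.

seg 1 [0°–121.5°] dwell: s stays 0.0000
seg 2 [121.5°–188.8°] cycloidal, h=21: full span → s += 21 → s = 21.0000
seg 3 [188.8°–360°] cycloidal, h=23: θ=246.9° here. β=58.1, B=171.2. 23·(0.3394 − sin(2π·0.3394)/(2π)) = 4.7070 → s = 25.7070

25.7070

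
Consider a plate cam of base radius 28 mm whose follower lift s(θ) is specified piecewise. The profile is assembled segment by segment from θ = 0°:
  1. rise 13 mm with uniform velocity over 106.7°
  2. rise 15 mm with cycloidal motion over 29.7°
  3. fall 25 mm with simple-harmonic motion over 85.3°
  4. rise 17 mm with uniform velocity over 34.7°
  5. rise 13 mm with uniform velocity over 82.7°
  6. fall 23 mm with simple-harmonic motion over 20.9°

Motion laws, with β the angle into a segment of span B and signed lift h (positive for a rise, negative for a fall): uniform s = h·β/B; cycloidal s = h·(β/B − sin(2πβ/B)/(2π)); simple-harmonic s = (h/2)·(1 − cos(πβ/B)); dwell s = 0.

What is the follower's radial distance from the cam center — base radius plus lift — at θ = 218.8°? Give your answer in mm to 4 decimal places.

seg 1 [0°–106.7°] uniform, h=13: full span → s += 13 → s = 13.0000
seg 2 [106.7°–136.4°] cycloidal, h=15: full span → s += 15 → s = 28.0000
seg 3 [136.4°–221.7°] simple-harmonic, h=-25: θ=218.8° here. β=82.4, B=85.3. -25/2·(1 − cos(π·0.9660)) = -24.9288 → s = 3.0712
radial distance = base radius + s = 28 + 3.0712 = 31.0712

31.0712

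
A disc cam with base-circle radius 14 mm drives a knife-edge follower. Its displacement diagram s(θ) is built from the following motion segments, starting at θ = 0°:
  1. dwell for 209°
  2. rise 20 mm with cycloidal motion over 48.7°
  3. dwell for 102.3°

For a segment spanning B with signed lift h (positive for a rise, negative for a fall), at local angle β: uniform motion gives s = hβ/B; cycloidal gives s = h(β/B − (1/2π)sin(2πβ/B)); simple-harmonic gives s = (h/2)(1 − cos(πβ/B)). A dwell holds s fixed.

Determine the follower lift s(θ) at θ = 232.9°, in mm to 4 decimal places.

seg 1 [0°–209°] dwell: s stays 0.0000
seg 2 [209°–257.7°] cycloidal, h=20: θ=232.9° here. β=23.9, B=48.7. 20·(0.4908 − sin(2π·0.4908)/(2π)) = 9.6305 → s = 9.6305

9.6305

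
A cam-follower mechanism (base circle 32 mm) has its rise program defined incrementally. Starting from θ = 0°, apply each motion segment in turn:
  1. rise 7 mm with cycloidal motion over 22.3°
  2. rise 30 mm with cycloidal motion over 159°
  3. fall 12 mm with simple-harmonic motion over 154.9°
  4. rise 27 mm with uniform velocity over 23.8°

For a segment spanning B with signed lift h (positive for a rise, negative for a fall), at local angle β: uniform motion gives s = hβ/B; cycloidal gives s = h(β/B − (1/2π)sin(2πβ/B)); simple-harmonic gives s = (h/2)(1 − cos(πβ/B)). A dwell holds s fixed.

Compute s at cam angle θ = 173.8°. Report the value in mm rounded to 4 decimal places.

seg 1 [0°–22.3°] cycloidal, h=7: full span → s += 7 → s = 7.0000
seg 2 [22.3°–181.3°] cycloidal, h=30: θ=173.8° here. β=151.5, B=159. 30·(0.9528 − sin(2π·0.9528)/(2π)) = 29.9794 → s = 36.9794

36.9794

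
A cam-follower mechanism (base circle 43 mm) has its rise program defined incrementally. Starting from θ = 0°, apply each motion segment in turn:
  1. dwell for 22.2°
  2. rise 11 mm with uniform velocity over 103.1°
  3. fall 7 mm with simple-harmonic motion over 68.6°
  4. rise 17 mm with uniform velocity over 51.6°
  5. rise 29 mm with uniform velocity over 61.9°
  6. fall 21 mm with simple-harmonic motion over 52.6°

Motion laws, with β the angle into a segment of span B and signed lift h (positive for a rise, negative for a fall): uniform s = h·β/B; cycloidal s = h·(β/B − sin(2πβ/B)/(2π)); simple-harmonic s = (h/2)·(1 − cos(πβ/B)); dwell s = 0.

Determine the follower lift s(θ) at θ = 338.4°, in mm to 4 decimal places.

seg 1 [0°–22.2°] dwell: s stays 0.0000
seg 2 [22.2°–125.3°] uniform, h=11: full span → s += 11 → s = 11.0000
seg 3 [125.3°–193.9°] simple-harmonic, h=-7: full span → s += -7 → s = 4.0000
seg 4 [193.9°–245.5°] uniform, h=17: full span → s += 17 → s = 21.0000
seg 5 [245.5°–307.4°] uniform, h=29: full span → s += 29 → s = 50.0000
seg 6 [307.4°–360°] simple-harmonic, h=-21: θ=338.4° here. β=31, B=52.6. -21/2·(1 − cos(π·0.5894)) = -13.4089 → s = 36.5911

36.5911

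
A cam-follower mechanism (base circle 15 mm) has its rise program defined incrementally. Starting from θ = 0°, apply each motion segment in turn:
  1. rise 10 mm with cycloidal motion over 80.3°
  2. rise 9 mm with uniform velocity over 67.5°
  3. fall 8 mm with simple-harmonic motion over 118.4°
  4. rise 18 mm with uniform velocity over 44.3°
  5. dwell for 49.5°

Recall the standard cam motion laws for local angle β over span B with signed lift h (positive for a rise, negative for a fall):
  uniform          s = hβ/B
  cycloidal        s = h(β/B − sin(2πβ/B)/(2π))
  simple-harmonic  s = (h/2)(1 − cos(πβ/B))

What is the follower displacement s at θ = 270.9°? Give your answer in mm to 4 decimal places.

seg 1 [0°–80.3°] cycloidal, h=10: full span → s += 10 → s = 10.0000
seg 2 [80.3°–147.8°] uniform, h=9: full span → s += 9 → s = 19.0000
seg 3 [147.8°–266.2°] simple-harmonic, h=-8: full span → s += -8 → s = 11.0000
seg 4 [266.2°–310.5°] uniform, h=18: θ=270.9° here. β=4.7, B=44.3. 18·4.7/44.3 = 1.9097 → s = 12.9097

12.9097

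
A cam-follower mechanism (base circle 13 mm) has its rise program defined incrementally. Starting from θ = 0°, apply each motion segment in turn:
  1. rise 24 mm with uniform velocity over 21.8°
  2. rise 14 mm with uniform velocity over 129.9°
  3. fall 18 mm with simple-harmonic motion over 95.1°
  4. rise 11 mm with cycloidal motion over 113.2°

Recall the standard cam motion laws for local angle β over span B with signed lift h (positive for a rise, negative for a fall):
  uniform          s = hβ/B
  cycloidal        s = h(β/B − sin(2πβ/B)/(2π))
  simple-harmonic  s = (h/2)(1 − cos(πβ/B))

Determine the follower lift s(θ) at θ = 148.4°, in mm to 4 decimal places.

seg 1 [0°–21.8°] uniform, h=24: full span → s += 24 → s = 24.0000
seg 2 [21.8°–151.7°] uniform, h=14: θ=148.4° here. β=126.6, B=129.9. 14·126.6/129.9 = 13.6443 → s = 37.6443

37.6443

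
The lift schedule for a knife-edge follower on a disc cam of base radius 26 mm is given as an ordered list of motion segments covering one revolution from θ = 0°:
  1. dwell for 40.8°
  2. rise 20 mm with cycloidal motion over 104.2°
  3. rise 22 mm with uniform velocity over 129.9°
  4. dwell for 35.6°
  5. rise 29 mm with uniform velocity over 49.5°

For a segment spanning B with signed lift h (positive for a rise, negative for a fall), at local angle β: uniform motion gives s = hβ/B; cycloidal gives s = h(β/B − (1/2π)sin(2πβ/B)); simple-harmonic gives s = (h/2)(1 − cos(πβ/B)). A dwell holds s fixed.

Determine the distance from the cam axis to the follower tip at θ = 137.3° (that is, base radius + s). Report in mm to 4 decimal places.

seg 1 [0°–40.8°] dwell: s stays 0.0000
seg 2 [40.8°–145°] cycloidal, h=20: θ=137.3° here. β=96.5, B=104.2. 20·(0.9261 − sin(2π·0.9261)/(2π)) = 19.9475 → s = 19.9475
radial distance = base radius + s = 26 + 19.9475 = 45.9475

45.9475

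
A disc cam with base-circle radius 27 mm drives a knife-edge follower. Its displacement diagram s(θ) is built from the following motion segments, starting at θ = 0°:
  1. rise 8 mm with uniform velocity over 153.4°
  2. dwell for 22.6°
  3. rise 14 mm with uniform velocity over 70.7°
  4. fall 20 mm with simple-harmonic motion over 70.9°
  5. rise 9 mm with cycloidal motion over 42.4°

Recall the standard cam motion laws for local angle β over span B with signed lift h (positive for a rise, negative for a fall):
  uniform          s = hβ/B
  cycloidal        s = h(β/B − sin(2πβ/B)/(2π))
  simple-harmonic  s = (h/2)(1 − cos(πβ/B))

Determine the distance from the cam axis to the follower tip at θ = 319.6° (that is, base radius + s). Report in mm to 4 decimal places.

seg 1 [0°–153.4°] uniform, h=8: full span → s += 8 → s = 8.0000
seg 2 [153.4°–176°] dwell: s stays 8.0000
seg 3 [176°–246.7°] uniform, h=14: full span → s += 14 → s = 22.0000
seg 4 [246.7°–317.6°] simple-harmonic, h=-20: full span → s += -20 → s = 2.0000
seg 5 [317.6°–360°] cycloidal, h=9: θ=319.6° here. β=2, B=42.4. 9·(0.0472 − sin(2π·0.0472)/(2π)) = 0.0062 → s = 2.0062
radial distance = base radius + s = 27 + 2.0062 = 29.0062

29.0062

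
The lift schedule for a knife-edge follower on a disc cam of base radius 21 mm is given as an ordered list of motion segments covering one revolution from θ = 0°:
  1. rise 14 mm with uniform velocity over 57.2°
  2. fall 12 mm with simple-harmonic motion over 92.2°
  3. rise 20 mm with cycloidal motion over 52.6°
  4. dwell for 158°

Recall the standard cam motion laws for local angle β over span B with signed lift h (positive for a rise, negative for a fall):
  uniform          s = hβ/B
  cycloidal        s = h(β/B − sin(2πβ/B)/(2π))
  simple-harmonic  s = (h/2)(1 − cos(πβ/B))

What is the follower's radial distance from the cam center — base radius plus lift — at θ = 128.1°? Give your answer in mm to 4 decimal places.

seg 1 [0°–57.2°] uniform, h=14: full span → s += 14 → s = 14.0000
seg 2 [57.2°–149.4°] simple-harmonic, h=-12: θ=128.1° here. β=70.9, B=92.2. -12/2·(1 − cos(π·0.7690)) = -10.4879 → s = 3.5121
radial distance = base radius + s = 21 + 3.5121 = 24.5121

24.5121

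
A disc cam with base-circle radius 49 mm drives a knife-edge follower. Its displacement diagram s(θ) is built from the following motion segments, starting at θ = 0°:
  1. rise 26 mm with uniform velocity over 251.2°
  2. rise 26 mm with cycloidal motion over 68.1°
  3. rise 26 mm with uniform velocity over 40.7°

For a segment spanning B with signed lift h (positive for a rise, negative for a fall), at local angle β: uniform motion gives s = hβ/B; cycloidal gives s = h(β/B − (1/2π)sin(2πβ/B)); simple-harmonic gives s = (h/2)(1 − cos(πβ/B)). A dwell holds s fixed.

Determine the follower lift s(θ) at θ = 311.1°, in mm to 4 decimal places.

seg 1 [0°–251.2°] uniform, h=26: full span → s += 26 → s = 26.0000
seg 2 [251.2°–319.3°] cycloidal, h=26: θ=311.1° here. β=59.9, B=68.1. 26·(0.8796 − sin(2π·0.8796)/(2π)) = 25.7098 → s = 51.7098

51.7098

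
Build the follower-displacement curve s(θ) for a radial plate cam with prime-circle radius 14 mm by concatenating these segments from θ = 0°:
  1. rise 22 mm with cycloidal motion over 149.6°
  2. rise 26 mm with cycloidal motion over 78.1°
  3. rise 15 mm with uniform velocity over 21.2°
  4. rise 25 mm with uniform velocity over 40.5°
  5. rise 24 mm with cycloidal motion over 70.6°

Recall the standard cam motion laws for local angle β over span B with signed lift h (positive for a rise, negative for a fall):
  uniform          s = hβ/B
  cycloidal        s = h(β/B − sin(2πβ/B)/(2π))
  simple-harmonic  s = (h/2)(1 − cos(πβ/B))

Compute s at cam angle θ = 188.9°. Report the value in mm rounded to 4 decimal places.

seg 1 [0°–149.6°] cycloidal, h=22: full span → s += 22 → s = 22.0000
seg 2 [149.6°–227.7°] cycloidal, h=26: θ=188.9° here. β=39.3, B=78.1. 26·(0.5032 − sin(2π·0.5032)/(2π)) = 13.1664 → s = 35.1664

35.1664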